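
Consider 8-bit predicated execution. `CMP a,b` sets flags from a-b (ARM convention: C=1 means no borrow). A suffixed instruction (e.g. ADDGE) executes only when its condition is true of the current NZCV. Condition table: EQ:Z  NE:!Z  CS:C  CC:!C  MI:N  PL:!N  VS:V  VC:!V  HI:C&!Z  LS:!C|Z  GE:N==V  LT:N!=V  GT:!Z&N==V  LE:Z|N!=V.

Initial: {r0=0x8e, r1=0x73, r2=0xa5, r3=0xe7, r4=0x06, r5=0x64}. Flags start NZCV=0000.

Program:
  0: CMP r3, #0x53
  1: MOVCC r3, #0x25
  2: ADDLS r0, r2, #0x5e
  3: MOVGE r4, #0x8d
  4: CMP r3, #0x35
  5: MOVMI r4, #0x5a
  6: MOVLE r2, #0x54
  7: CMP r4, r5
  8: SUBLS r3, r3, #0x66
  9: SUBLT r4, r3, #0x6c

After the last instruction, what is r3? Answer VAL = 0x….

VAL = 0x81

0: ✓ CMP  NZCV=1010
1: · MOVCC
2: · ADDLS
3: · MOVGE
4: ✓ CMP  NZCV=1010
5: ✓ MOVMI  r4←0x5a
6: ✓ MOVLE  r2←0x54
7: ✓ CMP  NZCV=1000
8: ✓ SUBLS  r3←0x81
9: ✓ SUBLT  r4←0x15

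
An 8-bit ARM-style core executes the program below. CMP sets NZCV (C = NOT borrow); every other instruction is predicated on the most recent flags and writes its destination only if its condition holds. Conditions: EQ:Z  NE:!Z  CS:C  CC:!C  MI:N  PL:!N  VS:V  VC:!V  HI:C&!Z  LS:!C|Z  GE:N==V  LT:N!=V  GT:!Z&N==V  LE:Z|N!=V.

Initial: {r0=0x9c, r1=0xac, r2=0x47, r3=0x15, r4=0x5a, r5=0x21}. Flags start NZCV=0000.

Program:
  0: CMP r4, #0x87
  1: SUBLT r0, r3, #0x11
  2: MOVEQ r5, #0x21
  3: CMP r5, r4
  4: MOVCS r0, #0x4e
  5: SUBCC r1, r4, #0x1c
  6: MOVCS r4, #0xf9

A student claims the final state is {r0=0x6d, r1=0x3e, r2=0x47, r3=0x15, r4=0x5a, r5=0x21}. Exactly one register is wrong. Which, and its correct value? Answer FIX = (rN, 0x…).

FIX = (r0, 0x9c)

[0] flags=1001 → (cmp)
[1] flags=1001 LT?F → skip
[2] flags=1001 EQ?F → skip
[3] flags=1000 → (cmp)
[4] flags=1000 CS?F → skip
[5] flags=1000 CC?T → r1=0x3e
[6] flags=1000 CS?F → skip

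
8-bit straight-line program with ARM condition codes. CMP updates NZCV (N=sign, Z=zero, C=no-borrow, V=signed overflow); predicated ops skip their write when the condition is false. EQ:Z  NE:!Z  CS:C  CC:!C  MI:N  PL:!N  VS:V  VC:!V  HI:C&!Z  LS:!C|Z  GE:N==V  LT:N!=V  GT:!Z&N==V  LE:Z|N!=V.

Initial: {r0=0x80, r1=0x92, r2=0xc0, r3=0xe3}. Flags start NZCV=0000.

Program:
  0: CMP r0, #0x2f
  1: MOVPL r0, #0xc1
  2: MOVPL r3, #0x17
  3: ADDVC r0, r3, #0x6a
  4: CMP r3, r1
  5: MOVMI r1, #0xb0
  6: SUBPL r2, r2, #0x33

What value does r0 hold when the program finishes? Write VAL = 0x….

0: ✓ CMP  NZCV=0011
1: ✓ MOVPL  r0←0xc1
2: ✓ MOVPL  r3←0x17
3: · ADDVC
4: ✓ CMP  NZCV=1001
5: ✓ MOVMI  r1←0xb0
6: · SUBPL

VAL = 0xc1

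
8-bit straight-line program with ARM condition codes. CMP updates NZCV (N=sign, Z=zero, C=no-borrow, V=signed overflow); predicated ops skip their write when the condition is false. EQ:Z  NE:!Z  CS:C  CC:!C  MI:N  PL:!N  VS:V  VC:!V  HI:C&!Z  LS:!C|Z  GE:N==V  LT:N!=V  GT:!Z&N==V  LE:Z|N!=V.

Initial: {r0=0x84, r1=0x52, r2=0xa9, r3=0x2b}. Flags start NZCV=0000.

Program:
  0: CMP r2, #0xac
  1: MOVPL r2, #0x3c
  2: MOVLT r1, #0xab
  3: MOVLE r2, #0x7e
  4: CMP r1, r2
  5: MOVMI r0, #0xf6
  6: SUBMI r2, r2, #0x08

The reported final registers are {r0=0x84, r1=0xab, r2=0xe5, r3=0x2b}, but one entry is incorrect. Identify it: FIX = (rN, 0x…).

FIX = (r2, 0x7e)

0: ✓ CMP  NZCV=1000
1: · MOVPL
2: ✓ MOVLT  r1←0xab
3: ✓ MOVLE  r2←0x7e
4: ✓ CMP  NZCV=0011
5: · MOVMI
6: · SUBMI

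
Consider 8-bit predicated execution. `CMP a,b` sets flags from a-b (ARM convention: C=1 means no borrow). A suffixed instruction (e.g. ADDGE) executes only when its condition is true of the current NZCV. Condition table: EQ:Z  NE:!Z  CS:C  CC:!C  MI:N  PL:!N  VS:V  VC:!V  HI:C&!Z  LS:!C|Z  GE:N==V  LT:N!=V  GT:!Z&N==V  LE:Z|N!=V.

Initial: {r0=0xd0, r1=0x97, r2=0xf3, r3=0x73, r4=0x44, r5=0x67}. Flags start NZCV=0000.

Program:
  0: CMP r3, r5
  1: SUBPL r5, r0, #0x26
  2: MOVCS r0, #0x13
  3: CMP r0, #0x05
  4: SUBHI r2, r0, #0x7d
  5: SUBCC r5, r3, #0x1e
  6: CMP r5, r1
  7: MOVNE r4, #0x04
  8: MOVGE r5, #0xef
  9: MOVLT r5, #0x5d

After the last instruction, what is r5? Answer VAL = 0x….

VAL = 0xef

0: ✓ CMP  NZCV=0010
1: ✓ SUBPL  r5←0xaa
2: ✓ MOVCS  r0←0x13
3: ✓ CMP  NZCV=0010
4: ✓ SUBHI  r2←0x96
5: · SUBCC
6: ✓ CMP  NZCV=0010
7: ✓ MOVNE  r4←0x04
8: ✓ MOVGE  r5←0xef
9: · MOVLT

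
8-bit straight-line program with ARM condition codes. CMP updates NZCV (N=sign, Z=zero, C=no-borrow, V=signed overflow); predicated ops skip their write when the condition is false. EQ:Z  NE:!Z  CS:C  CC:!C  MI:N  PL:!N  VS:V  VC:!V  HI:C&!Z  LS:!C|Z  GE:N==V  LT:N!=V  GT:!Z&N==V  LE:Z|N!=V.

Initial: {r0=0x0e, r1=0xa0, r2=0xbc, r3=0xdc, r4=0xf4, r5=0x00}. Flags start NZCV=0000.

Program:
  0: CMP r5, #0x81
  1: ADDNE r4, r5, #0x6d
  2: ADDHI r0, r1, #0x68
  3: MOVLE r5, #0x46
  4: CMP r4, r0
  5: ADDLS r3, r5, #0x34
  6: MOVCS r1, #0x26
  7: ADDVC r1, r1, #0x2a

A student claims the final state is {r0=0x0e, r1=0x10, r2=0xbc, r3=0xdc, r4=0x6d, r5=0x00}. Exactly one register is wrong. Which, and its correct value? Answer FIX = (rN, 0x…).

0: ✓ CMP  NZCV=0000
1: ✓ ADDNE  r4←0x6d
2: · ADDHI
3: · MOVLE
4: ✓ CMP  NZCV=0010
5: · ADDLS
6: ✓ MOVCS  r1←0x26
7: ✓ ADDVC  r1←0x50

FIX = (r1, 0x50)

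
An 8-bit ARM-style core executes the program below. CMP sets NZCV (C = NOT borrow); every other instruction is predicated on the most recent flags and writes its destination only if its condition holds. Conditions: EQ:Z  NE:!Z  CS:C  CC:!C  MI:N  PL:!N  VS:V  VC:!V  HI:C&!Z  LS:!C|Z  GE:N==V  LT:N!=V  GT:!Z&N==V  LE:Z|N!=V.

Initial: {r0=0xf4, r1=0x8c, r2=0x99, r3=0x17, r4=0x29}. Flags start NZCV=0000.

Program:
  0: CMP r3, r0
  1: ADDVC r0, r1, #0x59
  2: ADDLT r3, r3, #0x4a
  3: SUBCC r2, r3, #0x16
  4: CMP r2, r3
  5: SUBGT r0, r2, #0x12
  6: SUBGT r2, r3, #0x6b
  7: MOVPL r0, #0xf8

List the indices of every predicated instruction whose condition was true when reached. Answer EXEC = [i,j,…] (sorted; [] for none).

[0] flags=0000 → (cmp)
[1] flags=0000 VC?T → r0=0xe5
[2] flags=0000 LT?F → skip
[3] flags=0000 CC?T → r2=0x01
[4] flags=1000 → (cmp)
[5] flags=1000 GT?F → skip
[6] flags=1000 GT?F → skip
[7] flags=1000 PL?F → skip

EXEC = [1,3]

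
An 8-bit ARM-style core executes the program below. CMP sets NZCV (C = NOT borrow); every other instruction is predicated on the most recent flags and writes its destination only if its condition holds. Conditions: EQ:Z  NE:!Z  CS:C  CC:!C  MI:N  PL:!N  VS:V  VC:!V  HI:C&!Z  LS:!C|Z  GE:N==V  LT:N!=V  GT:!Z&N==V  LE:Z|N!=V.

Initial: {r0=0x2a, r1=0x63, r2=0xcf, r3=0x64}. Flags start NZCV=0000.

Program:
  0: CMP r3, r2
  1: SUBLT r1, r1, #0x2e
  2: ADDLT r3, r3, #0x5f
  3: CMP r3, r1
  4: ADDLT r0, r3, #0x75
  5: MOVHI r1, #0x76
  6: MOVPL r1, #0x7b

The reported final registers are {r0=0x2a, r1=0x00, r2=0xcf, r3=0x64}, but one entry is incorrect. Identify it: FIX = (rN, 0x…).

FIX = (r1, 0x7b)

0: ✓ CMP  NZCV=1001
1: · SUBLT
2: · ADDLT
3: ✓ CMP  NZCV=0010
4: · ADDLT
5: ✓ MOVHI  r1←0x76
6: ✓ MOVPL  r1←0x7b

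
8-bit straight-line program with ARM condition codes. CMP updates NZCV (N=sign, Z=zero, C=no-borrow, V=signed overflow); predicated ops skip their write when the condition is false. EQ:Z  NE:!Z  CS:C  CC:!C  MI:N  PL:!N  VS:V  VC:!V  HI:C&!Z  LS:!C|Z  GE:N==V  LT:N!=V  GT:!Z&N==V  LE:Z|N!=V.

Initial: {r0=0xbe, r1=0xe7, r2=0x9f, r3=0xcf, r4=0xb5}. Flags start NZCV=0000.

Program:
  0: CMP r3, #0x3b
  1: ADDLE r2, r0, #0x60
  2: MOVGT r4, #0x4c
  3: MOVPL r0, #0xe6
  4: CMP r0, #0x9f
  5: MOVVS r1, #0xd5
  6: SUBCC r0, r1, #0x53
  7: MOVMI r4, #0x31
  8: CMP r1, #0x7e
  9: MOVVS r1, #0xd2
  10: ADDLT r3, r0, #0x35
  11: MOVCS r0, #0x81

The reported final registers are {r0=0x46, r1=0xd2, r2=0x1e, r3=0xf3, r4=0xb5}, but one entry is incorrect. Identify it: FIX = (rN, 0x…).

FIX = (r0, 0x81)

0: ✓ CMP  NZCV=1010
1: ✓ ADDLE  r2←0x1e
2: · MOVGT
3: · MOVPL
4: ✓ CMP  NZCV=0010
5: · MOVVS
6: · SUBCC
7: · MOVMI
8: ✓ CMP  NZCV=0011
9: ✓ MOVVS  r1←0xd2
10: ✓ ADDLT  r3←0xf3
11: ✓ MOVCS  r0←0x81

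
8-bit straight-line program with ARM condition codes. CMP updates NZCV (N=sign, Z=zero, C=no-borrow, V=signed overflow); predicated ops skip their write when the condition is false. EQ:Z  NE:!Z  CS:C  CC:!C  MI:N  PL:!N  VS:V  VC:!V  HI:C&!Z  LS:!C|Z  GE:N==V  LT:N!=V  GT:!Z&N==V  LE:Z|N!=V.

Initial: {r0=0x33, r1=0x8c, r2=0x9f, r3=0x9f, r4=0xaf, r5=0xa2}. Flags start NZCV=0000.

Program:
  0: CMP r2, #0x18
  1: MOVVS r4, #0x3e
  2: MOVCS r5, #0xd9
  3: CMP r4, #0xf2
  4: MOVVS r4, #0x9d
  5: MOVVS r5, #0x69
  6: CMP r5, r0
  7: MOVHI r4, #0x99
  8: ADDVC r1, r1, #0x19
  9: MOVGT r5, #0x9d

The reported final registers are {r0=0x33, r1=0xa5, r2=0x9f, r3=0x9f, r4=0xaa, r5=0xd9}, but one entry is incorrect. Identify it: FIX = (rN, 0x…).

[0] flags=1010 → (cmp)
[1] flags=1010 VS?F → skip
[2] flags=1010 CS?T → r5=0xd9
[3] flags=1000 → (cmp)
[4] flags=1000 VS?F → skip
[5] flags=1000 VS?F → skip
[6] flags=1010 → (cmp)
[7] flags=1010 HI?T → r4=0x99
[8] flags=1010 VC?T → r1=0xa5
[9] flags=1010 GT?F → skip

FIX = (r4, 0x99)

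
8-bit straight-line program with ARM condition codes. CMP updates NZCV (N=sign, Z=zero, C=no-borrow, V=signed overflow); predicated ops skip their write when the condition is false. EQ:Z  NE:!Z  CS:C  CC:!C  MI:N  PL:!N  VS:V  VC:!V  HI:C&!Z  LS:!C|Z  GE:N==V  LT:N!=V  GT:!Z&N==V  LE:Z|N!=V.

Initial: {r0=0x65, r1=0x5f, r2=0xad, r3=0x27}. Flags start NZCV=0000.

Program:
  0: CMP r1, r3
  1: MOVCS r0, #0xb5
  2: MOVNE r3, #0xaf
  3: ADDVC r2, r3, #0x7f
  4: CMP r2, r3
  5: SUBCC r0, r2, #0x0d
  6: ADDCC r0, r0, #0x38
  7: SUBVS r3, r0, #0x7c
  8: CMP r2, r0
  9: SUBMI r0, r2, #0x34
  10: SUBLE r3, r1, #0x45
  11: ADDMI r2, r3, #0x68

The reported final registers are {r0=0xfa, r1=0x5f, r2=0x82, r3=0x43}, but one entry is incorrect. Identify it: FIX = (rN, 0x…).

FIX = (r3, 0x1a)

[0] flags=0010 → (cmp)
[1] flags=0010 CS?T → r0=0xb5
[2] flags=0010 NE?T → r3=0xaf
[3] flags=0010 VC?T → r2=0x2e
[4] flags=0000 → (cmp)
[5] flags=0000 CC?T → r0=0x21
[6] flags=0000 CC?T → r0=0x59
[7] flags=0000 VS?F → skip
[8] flags=1000 → (cmp)
[9] flags=1000 MI?T → r0=0xfa
[10] flags=1000 LE?T → r3=0x1a
[11] flags=1000 MI?T → r2=0x82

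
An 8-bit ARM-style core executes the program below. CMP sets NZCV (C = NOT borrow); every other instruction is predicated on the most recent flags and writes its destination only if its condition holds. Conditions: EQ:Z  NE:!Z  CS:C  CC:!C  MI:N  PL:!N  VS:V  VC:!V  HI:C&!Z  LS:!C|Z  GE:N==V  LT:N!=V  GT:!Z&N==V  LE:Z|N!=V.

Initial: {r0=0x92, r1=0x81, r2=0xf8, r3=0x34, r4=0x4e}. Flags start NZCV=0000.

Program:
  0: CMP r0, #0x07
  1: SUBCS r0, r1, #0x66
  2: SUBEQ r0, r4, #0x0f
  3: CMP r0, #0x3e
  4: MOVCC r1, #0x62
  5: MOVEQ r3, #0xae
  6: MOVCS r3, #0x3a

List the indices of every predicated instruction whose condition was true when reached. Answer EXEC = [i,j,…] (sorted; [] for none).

EXEC = [1,4]

[0] flags=1010 → (cmp)
[1] flags=1010 CS?T → r0=0x1b
[2] flags=1010 EQ?F → skip
[3] flags=1000 → (cmp)
[4] flags=1000 CC?T → r1=0x62
[5] flags=1000 EQ?F → skip
[6] flags=1000 CS?F → skip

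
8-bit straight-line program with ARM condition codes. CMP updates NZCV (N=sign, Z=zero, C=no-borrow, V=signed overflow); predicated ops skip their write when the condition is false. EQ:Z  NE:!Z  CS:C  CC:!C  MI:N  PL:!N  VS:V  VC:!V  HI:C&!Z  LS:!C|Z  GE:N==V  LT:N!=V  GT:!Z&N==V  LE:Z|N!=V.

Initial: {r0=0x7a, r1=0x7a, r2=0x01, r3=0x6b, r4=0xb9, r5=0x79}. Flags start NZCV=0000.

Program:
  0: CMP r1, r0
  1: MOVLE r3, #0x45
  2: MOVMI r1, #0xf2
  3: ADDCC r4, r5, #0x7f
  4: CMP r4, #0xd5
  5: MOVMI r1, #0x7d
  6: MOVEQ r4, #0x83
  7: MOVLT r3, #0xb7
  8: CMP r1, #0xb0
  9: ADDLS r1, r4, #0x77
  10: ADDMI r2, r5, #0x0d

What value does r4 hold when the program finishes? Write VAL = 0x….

VAL = 0xb9

[0] flags=0110 → (cmp)
[1] flags=0110 LE?T → r3=0x45
[2] flags=0110 MI?F → skip
[3] flags=0110 CC?F → skip
[4] flags=1000 → (cmp)
[5] flags=1000 MI?T → r1=0x7d
[6] flags=1000 EQ?F → skip
[7] flags=1000 LT?T → r3=0xb7
[8] flags=1001 → (cmp)
[9] flags=1001 LS?T → r1=0x30
[10] flags=1001 MI?T → r2=0x86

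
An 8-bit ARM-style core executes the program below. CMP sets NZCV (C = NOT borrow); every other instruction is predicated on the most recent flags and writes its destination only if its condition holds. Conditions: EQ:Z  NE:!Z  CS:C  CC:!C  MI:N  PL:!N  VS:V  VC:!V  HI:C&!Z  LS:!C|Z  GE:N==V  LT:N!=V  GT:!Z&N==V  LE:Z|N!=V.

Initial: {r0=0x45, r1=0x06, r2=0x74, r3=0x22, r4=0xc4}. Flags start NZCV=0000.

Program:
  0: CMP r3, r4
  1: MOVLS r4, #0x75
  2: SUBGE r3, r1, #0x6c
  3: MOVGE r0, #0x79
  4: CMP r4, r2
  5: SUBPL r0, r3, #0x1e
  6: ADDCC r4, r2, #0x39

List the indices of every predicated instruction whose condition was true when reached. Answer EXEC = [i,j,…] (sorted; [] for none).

[0] flags=0000 → (cmp)
[1] flags=0000 LS?T → r4=0x75
[2] flags=0000 GE?T → r3=0x9a
[3] flags=0000 GE?T → r0=0x79
[4] flags=0010 → (cmp)
[5] flags=0010 PL?T → r0=0x7c
[6] flags=0010 CC?F → skip

EXEC = [1,2,3,5]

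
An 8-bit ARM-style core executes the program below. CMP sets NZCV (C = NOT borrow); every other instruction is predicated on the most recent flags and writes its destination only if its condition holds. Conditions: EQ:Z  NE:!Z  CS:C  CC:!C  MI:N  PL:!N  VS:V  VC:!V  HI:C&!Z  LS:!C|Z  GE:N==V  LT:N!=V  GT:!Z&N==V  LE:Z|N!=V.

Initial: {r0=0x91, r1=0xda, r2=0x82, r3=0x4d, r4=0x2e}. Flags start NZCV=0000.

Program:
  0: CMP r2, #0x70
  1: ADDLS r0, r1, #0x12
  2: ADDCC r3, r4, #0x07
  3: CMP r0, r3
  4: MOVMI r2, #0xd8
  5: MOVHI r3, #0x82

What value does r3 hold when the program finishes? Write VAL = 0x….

[0] flags=0011 → (cmp)
[1] flags=0011 LS?F → skip
[2] flags=0011 CC?F → skip
[3] flags=0011 → (cmp)
[4] flags=0011 MI?F → skip
[5] flags=0011 HI?T → r3=0x82

VAL = 0x82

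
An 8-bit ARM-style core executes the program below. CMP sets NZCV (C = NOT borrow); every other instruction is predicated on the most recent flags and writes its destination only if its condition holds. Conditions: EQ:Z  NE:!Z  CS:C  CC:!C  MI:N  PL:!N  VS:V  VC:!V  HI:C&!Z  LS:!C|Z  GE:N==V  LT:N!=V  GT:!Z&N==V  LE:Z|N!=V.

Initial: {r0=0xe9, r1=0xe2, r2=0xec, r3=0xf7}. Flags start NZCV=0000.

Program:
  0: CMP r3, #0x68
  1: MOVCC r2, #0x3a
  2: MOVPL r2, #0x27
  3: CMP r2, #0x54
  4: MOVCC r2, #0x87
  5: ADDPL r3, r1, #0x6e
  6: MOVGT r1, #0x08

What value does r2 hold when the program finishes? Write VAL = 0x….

0: ✓ CMP  NZCV=1010
1: · MOVCC
2: · MOVPL
3: ✓ CMP  NZCV=1010
4: · MOVCC
5: · ADDPL
6: · MOVGT

VAL = 0xec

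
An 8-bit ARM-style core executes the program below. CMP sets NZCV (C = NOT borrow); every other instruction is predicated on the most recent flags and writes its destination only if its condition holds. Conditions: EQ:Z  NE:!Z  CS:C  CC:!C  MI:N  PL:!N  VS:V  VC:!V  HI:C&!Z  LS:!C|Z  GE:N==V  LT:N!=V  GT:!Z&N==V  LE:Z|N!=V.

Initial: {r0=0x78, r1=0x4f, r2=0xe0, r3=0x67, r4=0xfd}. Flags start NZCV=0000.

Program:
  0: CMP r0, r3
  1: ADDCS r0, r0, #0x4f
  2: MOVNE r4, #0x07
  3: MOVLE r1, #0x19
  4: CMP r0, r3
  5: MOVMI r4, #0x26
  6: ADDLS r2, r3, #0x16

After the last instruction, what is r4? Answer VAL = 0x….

0: ✓ CMP  NZCV=0010
1: ✓ ADDCS  r0←0xc7
2: ✓ MOVNE  r4←0x07
3: · MOVLE
4: ✓ CMP  NZCV=0011
5: · MOVMI
6: · ADDLS

VAL = 0x07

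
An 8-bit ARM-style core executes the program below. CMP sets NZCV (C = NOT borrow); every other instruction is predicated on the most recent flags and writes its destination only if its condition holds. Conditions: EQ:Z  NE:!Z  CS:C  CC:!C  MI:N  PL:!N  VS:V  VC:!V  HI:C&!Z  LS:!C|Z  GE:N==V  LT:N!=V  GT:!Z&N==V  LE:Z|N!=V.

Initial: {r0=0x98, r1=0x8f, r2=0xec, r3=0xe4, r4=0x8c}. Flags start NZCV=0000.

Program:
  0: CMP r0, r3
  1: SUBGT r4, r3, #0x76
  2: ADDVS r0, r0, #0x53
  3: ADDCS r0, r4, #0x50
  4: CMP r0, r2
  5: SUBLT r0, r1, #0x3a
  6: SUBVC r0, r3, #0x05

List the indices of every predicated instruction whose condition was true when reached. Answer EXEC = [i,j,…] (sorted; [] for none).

[0] flags=1000 → (cmp)
[1] flags=1000 GT?F → skip
[2] flags=1000 VS?F → skip
[3] flags=1000 CS?F → skip
[4] flags=1000 → (cmp)
[5] flags=1000 LT?T → r0=0x55
[6] flags=1000 VC?T → r0=0xdf

EXEC = [5,6]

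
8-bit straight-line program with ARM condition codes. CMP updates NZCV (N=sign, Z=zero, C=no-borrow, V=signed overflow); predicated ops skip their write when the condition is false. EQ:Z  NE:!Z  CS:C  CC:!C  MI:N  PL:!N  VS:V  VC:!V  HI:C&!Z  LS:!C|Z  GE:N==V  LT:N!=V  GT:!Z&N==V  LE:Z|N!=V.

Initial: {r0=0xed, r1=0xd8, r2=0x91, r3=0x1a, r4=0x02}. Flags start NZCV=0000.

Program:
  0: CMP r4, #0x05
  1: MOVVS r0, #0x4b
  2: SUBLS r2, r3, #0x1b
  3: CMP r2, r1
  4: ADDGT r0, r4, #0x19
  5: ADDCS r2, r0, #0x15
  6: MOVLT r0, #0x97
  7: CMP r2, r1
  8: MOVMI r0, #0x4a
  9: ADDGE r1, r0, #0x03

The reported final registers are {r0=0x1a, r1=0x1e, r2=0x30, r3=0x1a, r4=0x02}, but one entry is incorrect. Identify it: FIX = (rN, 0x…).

FIX = (r0, 0x1b)

0: ✓ CMP  NZCV=1000
1: · MOVVS
2: ✓ SUBLS  r2←0xff
3: ✓ CMP  NZCV=0010
4: ✓ ADDGT  r0←0x1b
5: ✓ ADDCS  r2←0x30
6: · MOVLT
7: ✓ CMP  NZCV=0000
8: · MOVMI
9: ✓ ADDGE  r1←0x1e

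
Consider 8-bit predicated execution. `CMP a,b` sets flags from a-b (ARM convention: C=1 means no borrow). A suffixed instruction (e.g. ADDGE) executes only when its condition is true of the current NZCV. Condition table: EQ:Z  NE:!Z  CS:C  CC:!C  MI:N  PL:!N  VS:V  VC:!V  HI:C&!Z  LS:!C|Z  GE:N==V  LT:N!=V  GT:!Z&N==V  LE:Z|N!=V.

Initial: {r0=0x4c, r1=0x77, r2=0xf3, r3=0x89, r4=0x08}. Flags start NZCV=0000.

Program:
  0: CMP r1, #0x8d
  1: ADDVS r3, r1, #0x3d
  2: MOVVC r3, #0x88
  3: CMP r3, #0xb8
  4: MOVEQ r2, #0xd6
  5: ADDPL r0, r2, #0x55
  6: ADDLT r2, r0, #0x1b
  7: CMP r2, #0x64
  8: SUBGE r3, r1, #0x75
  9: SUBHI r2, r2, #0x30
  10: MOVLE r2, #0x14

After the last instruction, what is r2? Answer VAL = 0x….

0: ✓ CMP  NZCV=1001
1: ✓ ADDVS  r3←0xb4
2: · MOVVC
3: ✓ CMP  NZCV=1000
4: · MOVEQ
5: · ADDPL
6: ✓ ADDLT  r2←0x67
7: ✓ CMP  NZCV=0010
8: ✓ SUBGE  r3←0x02
9: ✓ SUBHI  r2←0x37
10: · MOVLE

VAL = 0x37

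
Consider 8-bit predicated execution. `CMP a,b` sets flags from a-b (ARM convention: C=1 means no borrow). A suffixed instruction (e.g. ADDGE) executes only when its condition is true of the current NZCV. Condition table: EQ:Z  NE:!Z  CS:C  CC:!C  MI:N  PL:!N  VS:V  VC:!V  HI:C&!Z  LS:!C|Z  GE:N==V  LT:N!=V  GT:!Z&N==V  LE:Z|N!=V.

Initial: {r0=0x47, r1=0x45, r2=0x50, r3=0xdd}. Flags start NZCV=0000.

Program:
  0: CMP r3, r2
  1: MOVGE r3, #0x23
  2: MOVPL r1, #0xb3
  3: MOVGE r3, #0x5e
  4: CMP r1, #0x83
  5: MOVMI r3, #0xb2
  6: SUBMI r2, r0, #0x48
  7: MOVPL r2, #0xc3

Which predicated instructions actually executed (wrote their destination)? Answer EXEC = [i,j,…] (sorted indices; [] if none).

[0] flags=1010 → (cmp)
[1] flags=1010 GE?F → skip
[2] flags=1010 PL?F → skip
[3] flags=1010 GE?F → skip
[4] flags=1001 → (cmp)
[5] flags=1001 MI?T → r3=0xb2
[6] flags=1001 MI?T → r2=0xff
[7] flags=1001 PL?F → skip

EXEC = [5,6]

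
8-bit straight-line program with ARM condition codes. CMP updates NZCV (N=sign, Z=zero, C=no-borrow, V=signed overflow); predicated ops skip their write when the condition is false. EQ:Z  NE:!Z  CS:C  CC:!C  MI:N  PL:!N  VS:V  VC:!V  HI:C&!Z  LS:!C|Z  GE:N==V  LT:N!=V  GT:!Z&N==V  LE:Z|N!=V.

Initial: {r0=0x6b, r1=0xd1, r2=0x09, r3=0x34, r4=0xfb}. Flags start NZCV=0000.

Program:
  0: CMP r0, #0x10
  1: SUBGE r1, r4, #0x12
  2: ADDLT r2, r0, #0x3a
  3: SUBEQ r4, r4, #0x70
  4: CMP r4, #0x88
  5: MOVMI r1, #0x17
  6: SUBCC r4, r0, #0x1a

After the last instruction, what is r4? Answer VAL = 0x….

0: ✓ CMP  NZCV=0010
1: ✓ SUBGE  r1←0xe9
2: · ADDLT
3: · SUBEQ
4: ✓ CMP  NZCV=0010
5: · MOVMI
6: · SUBCC

VAL = 0xfb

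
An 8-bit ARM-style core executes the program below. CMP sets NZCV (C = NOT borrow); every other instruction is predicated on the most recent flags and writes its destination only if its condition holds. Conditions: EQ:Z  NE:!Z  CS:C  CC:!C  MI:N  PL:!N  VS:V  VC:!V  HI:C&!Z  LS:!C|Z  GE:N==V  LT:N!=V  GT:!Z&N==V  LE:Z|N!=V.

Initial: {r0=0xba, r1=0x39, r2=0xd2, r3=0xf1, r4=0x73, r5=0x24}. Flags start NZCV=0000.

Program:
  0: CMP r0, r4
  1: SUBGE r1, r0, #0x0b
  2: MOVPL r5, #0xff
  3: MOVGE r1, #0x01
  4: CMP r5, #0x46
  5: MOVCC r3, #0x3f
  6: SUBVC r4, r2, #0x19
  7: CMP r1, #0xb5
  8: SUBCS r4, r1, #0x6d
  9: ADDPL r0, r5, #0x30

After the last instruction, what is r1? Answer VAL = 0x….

VAL = 0x39

0: ✓ CMP  NZCV=0011
1: · SUBGE
2: ✓ MOVPL  r5←0xff
3: · MOVGE
4: ✓ CMP  NZCV=1010
5: · MOVCC
6: ✓ SUBVC  r4←0xb9
7: ✓ CMP  NZCV=1001
8: · SUBCS
9: · ADDPL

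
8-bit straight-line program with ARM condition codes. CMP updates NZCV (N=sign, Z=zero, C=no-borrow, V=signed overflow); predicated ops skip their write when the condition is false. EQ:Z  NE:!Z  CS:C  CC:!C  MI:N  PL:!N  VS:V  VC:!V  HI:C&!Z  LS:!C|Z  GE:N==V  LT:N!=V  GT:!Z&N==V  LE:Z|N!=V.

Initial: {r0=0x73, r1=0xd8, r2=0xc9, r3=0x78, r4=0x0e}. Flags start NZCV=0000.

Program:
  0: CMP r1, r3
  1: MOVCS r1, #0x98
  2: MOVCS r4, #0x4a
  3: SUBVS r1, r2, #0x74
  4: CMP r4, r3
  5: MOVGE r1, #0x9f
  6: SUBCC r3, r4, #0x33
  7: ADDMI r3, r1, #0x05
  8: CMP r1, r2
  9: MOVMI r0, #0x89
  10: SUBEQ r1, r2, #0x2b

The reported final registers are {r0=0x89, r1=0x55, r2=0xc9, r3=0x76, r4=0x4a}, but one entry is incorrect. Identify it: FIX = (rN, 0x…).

FIX = (r3, 0x5a)

0: ✓ CMP  NZCV=0011
1: ✓ MOVCS  r1←0x98
2: ✓ MOVCS  r4←0x4a
3: ✓ SUBVS  r1←0x55
4: ✓ CMP  NZCV=1000
5: · MOVGE
6: ✓ SUBCC  r3←0x17
7: ✓ ADDMI  r3←0x5a
8: ✓ CMP  NZCV=1001
9: ✓ MOVMI  r0←0x89
10: · SUBEQ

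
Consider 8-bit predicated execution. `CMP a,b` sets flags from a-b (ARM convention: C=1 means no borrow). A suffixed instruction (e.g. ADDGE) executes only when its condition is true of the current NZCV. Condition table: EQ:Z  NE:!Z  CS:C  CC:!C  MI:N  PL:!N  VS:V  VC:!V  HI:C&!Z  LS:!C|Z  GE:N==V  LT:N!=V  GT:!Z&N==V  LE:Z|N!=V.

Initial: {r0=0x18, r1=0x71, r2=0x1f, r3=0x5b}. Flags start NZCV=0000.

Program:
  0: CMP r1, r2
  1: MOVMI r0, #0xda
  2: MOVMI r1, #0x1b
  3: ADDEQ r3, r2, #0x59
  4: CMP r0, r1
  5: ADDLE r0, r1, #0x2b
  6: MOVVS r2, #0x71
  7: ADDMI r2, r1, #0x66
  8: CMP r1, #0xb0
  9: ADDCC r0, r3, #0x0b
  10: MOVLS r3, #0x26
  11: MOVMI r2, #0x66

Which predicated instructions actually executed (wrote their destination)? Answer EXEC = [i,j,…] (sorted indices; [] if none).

EXEC = [5,7,9,10,11]

0: ✓ CMP  NZCV=0010
1: · MOVMI
2: · MOVMI
3: · ADDEQ
4: ✓ CMP  NZCV=1000
5: ✓ ADDLE  r0←0x9c
6: · MOVVS
7: ✓ ADDMI  r2←0xd7
8: ✓ CMP  NZCV=1001
9: ✓ ADDCC  r0←0x66
10: ✓ MOVLS  r3←0x26
11: ✓ MOVMI  r2←0x66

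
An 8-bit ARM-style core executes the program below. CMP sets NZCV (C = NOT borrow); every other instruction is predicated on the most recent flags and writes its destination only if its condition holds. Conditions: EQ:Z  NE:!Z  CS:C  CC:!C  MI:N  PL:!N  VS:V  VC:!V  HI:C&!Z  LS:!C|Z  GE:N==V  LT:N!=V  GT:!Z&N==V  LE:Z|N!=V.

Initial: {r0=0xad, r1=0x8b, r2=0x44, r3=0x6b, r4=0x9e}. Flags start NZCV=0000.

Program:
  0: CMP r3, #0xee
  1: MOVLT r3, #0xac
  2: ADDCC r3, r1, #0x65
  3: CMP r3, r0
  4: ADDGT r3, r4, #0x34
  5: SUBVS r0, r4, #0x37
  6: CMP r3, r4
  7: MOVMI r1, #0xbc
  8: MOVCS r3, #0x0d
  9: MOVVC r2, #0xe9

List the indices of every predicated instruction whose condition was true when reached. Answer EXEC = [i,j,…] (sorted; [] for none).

0: ✓ CMP  NZCV=0000
1: · MOVLT
2: ✓ ADDCC  r3←0xf0
3: ✓ CMP  NZCV=0010
4: ✓ ADDGT  r3←0xd2
5: · SUBVS
6: ✓ CMP  NZCV=0010
7: · MOVMI
8: ✓ MOVCS  r3←0x0d
9: ✓ MOVVC  r2←0xe9

EXEC = [2,4,8,9]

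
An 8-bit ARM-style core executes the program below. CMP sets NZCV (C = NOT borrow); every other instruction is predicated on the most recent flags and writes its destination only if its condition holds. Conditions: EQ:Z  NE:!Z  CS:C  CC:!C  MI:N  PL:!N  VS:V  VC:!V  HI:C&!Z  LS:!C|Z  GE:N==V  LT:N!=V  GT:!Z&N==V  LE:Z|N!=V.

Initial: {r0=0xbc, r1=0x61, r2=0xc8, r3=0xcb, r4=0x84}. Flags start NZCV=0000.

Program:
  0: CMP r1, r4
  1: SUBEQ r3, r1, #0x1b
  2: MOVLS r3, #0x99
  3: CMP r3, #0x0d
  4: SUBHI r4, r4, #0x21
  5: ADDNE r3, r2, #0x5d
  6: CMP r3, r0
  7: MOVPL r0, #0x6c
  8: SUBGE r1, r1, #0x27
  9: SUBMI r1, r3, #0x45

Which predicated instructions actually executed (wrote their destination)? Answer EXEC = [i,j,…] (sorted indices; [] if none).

EXEC = [2,4,5,7,8]

0: ✓ CMP  NZCV=1001
1: · SUBEQ
2: ✓ MOVLS  r3←0x99
3: ✓ CMP  NZCV=1010
4: ✓ SUBHI  r4←0x63
5: ✓ ADDNE  r3←0x25
6: ✓ CMP  NZCV=0000
7: ✓ MOVPL  r0←0x6c
8: ✓ SUBGE  r1←0x3a
9: · SUBMI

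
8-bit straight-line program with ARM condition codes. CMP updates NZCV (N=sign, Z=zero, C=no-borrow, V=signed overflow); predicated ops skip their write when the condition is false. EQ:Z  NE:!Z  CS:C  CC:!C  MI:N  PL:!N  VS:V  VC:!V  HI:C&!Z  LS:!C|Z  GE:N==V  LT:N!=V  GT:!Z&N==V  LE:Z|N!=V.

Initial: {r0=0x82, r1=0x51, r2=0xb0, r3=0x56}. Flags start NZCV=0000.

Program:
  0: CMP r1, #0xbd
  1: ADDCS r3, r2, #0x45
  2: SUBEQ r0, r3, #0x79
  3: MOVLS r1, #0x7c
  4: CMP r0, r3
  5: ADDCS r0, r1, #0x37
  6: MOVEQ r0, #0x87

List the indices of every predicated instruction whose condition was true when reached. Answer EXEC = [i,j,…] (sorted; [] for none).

EXEC = [3,5]

0: ✓ CMP  NZCV=1001
1: · ADDCS
2: · SUBEQ
3: ✓ MOVLS  r1←0x7c
4: ✓ CMP  NZCV=0011
5: ✓ ADDCS  r0←0xb3
6: · MOVEQ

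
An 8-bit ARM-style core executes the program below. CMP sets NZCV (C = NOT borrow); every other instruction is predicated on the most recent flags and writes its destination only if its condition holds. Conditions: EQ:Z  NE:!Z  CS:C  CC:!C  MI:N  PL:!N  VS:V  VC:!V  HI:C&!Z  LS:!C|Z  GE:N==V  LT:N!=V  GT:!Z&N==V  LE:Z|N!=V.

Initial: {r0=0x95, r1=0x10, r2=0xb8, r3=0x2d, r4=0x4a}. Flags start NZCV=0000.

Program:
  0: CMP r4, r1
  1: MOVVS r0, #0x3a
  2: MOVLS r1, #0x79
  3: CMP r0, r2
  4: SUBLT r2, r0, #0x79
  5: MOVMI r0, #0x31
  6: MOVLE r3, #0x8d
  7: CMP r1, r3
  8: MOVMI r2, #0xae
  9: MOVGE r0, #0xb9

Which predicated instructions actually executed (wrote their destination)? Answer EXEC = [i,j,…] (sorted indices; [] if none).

[0] flags=0010 → (cmp)
[1] flags=0010 VS?F → skip
[2] flags=0010 LS?F → skip
[3] flags=1000 → (cmp)
[4] flags=1000 LT?T → r2=0x1c
[5] flags=1000 MI?T → r0=0x31
[6] flags=1000 LE?T → r3=0x8d
[7] flags=1001 → (cmp)
[8] flags=1001 MI?T → r2=0xae
[9] flags=1001 GE?T → r0=0xb9

EXEC = [4,5,6,8,9]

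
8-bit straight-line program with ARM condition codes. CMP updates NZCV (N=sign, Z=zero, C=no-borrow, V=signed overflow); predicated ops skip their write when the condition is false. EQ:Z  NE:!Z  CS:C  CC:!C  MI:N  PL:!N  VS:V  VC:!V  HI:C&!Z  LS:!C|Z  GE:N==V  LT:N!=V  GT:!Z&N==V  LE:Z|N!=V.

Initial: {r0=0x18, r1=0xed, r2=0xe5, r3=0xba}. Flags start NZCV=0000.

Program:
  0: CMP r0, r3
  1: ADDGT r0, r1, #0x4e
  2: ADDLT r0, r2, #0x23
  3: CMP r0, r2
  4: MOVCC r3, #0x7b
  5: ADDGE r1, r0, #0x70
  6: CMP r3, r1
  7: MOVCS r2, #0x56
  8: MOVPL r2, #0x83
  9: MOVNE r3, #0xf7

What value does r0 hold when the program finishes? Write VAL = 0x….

VAL = 0x3b

[0] flags=0000 → (cmp)
[1] flags=0000 GT?T → r0=0x3b
[2] flags=0000 LT?F → skip
[3] flags=0000 → (cmp)
[4] flags=0000 CC?T → r3=0x7b
[5] flags=0000 GE?T → r1=0xab
[6] flags=1001 → (cmp)
[7] flags=1001 CS?F → skip
[8] flags=1001 PL?F → skip
[9] flags=1001 NE?T → r3=0xf7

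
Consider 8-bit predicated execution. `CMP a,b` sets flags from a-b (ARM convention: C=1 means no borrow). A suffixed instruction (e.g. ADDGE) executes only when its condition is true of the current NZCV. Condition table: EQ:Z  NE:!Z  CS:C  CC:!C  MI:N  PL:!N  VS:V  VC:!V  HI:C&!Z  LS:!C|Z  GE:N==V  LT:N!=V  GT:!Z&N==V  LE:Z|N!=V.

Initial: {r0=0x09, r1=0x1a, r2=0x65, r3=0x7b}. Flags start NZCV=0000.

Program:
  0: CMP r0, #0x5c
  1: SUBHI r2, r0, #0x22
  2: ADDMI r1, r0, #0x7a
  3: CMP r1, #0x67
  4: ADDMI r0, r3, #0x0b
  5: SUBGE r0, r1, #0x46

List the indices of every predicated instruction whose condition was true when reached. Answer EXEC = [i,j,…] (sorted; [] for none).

0: ✓ CMP  NZCV=1000
1: · SUBHI
2: ✓ ADDMI  r1←0x83
3: ✓ CMP  NZCV=0011
4: · ADDMI
5: · SUBGE

EXEC = [2]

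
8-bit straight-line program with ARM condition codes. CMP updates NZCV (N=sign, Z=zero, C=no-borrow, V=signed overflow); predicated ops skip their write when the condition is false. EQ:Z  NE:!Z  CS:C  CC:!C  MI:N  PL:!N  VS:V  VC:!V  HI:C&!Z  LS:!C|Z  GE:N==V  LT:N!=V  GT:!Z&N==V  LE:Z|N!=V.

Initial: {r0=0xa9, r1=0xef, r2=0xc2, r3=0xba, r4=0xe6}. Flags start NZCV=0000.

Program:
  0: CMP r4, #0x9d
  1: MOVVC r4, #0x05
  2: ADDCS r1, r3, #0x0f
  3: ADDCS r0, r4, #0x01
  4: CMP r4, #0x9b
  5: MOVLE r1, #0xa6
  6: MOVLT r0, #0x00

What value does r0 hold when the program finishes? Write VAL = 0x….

[0] flags=0010 → (cmp)
[1] flags=0010 VC?T → r4=0x05
[2] flags=0010 CS?T → r1=0xc9
[3] flags=0010 CS?T → r0=0x06
[4] flags=0000 → (cmp)
[5] flags=0000 LE?F → skip
[6] flags=0000 LT?F → skip

VAL = 0x06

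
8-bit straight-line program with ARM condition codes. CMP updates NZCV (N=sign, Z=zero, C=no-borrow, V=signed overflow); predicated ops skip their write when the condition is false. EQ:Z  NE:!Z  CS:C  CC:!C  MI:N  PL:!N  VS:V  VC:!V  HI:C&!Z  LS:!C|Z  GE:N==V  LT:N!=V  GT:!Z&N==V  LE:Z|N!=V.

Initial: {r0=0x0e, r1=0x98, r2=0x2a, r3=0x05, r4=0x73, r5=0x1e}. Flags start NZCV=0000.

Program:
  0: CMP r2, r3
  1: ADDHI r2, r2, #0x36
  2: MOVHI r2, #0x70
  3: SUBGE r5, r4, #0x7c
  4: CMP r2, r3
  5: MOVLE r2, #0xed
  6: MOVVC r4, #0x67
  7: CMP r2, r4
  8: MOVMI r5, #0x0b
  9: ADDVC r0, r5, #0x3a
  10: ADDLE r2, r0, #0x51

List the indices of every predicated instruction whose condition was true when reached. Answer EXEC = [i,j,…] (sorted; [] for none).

0: ✓ CMP  NZCV=0010
1: ✓ ADDHI  r2←0x60
2: ✓ MOVHI  r2←0x70
3: ✓ SUBGE  r5←0xf7
4: ✓ CMP  NZCV=0010
5: · MOVLE
6: ✓ MOVVC  r4←0x67
7: ✓ CMP  NZCV=0010
8: · MOVMI
9: ✓ ADDVC  r0←0x31
10: · ADDLE

EXEC = [1,2,3,6,9]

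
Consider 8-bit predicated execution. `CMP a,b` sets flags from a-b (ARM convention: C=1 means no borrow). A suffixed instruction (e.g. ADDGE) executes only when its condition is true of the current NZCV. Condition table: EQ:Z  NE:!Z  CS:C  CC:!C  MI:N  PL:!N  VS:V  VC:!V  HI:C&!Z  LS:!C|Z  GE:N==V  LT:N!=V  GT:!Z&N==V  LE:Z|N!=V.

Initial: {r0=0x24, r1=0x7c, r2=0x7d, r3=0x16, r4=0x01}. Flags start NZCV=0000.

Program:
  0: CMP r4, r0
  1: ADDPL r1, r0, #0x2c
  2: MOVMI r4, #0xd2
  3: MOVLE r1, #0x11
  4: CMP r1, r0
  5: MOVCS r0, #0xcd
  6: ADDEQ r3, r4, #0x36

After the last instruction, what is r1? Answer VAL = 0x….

0: ✓ CMP  NZCV=1000
1: · ADDPL
2: ✓ MOVMI  r4←0xd2
3: ✓ MOVLE  r1←0x11
4: ✓ CMP  NZCV=1000
5: · MOVCS
6: · ADDEQ

VAL = 0x11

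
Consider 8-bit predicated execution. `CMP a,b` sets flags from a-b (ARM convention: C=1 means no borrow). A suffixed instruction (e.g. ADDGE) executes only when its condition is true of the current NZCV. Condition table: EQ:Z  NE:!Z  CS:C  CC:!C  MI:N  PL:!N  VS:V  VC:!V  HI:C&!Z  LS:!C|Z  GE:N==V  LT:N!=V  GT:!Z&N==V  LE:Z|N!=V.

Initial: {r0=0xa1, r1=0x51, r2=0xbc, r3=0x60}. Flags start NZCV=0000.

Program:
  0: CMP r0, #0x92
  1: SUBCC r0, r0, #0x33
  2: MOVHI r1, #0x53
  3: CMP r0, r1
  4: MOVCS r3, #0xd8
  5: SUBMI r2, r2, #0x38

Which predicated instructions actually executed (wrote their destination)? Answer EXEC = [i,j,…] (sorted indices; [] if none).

[0] flags=0010 → (cmp)
[1] flags=0010 CC?F → skip
[2] flags=0010 HI?T → r1=0x53
[3] flags=0011 → (cmp)
[4] flags=0011 CS?T → r3=0xd8
[5] flags=0011 MI?F → skip

EXEC = [2,4]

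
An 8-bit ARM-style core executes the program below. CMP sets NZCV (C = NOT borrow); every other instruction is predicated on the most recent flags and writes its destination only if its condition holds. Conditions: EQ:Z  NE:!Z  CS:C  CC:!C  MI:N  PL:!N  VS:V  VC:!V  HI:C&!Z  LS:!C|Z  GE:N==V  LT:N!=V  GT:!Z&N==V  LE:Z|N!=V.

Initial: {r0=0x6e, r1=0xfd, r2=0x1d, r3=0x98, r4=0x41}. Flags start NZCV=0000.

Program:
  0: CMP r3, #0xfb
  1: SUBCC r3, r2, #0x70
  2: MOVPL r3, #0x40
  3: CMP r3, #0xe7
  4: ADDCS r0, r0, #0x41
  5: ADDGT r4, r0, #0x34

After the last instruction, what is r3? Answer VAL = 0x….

VAL = 0xad

[0] flags=1000 → (cmp)
[1] flags=1000 CC?T → r3=0xad
[2] flags=1000 PL?F → skip
[3] flags=1000 → (cmp)
[4] flags=1000 CS?F → skip
[5] flags=1000 GT?F → skip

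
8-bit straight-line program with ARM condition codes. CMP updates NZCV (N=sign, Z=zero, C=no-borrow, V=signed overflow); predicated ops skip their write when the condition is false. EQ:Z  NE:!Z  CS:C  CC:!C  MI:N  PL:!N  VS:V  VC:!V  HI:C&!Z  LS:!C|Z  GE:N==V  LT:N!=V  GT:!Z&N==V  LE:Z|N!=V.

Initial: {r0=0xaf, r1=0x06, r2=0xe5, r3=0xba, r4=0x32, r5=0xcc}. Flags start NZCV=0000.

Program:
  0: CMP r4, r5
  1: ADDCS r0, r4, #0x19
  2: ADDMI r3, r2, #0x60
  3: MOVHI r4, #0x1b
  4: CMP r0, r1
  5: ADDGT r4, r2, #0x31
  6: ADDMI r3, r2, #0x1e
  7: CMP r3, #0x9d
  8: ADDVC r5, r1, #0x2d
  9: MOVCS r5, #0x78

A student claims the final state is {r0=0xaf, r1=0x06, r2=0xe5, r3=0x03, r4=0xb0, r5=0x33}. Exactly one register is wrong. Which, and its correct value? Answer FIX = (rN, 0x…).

0: ✓ CMP  NZCV=0000
1: · ADDCS
2: · ADDMI
3: · MOVHI
4: ✓ CMP  NZCV=1010
5: · ADDGT
6: ✓ ADDMI  r3←0x03
7: ✓ CMP  NZCV=0000
8: ✓ ADDVC  r5←0x33
9: · MOVCS

FIX = (r4, 0x32)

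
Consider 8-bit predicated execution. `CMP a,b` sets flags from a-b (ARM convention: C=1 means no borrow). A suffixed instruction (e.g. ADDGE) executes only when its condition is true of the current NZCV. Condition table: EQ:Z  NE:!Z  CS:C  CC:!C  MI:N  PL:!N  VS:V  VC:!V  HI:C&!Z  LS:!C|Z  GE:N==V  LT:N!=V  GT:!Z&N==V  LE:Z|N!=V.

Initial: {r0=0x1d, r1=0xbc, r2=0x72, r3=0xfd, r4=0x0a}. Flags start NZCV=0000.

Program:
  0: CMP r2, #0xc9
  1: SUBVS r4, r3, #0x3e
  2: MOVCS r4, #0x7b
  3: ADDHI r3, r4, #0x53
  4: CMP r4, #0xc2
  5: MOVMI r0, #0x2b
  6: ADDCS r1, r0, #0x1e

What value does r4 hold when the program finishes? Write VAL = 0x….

0: ✓ CMP  NZCV=1001
1: ✓ SUBVS  r4←0xbf
2: · MOVCS
3: · ADDHI
4: ✓ CMP  NZCV=1000
5: ✓ MOVMI  r0←0x2b
6: · ADDCS

VAL = 0xbf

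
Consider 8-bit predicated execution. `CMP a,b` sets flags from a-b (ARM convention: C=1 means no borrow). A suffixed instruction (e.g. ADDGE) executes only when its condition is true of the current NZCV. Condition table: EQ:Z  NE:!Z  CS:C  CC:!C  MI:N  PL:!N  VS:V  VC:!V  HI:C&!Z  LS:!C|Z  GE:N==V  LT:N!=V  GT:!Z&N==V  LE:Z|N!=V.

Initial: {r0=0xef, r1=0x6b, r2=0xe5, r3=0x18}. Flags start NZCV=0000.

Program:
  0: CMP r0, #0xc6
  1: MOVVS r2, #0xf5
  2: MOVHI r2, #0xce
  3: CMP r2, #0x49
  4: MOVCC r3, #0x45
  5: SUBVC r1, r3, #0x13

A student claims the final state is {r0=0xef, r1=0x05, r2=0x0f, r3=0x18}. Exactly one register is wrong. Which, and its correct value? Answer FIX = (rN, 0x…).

FIX = (r2, 0xce)

0: ✓ CMP  NZCV=0010
1: · MOVVS
2: ✓ MOVHI  r2←0xce
3: ✓ CMP  NZCV=1010
4: · MOVCC
5: ✓ SUBVC  r1←0x05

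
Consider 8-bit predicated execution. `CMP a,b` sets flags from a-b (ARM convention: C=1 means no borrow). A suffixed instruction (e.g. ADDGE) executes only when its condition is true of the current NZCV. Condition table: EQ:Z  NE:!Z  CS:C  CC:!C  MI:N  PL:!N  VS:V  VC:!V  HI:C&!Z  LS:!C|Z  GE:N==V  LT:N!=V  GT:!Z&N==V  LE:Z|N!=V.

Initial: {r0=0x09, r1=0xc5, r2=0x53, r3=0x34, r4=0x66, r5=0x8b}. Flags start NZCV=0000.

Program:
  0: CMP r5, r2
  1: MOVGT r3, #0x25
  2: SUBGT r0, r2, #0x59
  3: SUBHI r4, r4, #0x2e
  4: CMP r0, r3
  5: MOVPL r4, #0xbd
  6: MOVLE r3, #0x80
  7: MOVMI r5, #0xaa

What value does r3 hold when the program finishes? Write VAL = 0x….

VAL = 0x80

[0] flags=0011 → (cmp)
[1] flags=0011 GT?F → skip
[2] flags=0011 GT?F → skip
[3] flags=0011 HI?T → r4=0x38
[4] flags=1000 → (cmp)
[5] flags=1000 PL?F → skip
[6] flags=1000 LE?T → r3=0x80
[7] flags=1000 MI?T → r5=0xaa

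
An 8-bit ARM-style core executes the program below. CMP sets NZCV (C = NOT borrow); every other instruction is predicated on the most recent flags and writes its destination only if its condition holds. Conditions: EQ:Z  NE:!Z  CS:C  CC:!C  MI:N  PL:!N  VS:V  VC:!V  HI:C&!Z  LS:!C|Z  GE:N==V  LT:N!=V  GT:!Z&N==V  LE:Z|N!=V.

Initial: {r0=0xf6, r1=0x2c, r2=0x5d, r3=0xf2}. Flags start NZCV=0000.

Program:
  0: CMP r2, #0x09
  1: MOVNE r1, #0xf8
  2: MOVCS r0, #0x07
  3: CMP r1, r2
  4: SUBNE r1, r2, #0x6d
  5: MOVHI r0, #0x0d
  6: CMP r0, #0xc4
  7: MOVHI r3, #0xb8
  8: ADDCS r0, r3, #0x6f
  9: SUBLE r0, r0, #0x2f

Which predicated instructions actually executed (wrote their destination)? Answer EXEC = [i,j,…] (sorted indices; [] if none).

EXEC = [1,2,4,5]

[0] flags=0010 → (cmp)
[1] flags=0010 NE?T → r1=0xf8
[2] flags=0010 CS?T → r0=0x07
[3] flags=1010 → (cmp)
[4] flags=1010 NE?T → r1=0xf0
[5] flags=1010 HI?T → r0=0x0d
[6] flags=0000 → (cmp)
[7] flags=0000 HI?F → skip
[8] flags=0000 CS?F → skip
[9] flags=0000 LE?F → skip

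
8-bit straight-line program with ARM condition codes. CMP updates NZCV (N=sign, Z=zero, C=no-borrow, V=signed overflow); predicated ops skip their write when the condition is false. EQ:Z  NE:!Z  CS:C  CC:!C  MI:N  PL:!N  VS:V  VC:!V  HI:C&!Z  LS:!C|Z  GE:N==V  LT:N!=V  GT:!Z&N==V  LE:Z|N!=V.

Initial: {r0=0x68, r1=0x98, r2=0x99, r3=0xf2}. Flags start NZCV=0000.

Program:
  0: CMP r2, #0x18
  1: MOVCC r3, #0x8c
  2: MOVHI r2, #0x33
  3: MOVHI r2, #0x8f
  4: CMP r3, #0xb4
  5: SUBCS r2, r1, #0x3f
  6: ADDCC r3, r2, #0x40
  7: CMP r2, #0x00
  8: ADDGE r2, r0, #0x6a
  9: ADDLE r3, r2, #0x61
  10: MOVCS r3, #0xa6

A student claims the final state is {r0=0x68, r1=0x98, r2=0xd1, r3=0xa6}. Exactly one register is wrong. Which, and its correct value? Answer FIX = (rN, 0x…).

FIX = (r2, 0xd2)

0: ✓ CMP  NZCV=1010
1: · MOVCC
2: ✓ MOVHI  r2←0x33
3: ✓ MOVHI  r2←0x8f
4: ✓ CMP  NZCV=0010
5: ✓ SUBCS  r2←0x59
6: · ADDCC
7: ✓ CMP  NZCV=0010
8: ✓ ADDGE  r2←0xd2
9: · ADDLE
10: ✓ MOVCS  r3←0xa6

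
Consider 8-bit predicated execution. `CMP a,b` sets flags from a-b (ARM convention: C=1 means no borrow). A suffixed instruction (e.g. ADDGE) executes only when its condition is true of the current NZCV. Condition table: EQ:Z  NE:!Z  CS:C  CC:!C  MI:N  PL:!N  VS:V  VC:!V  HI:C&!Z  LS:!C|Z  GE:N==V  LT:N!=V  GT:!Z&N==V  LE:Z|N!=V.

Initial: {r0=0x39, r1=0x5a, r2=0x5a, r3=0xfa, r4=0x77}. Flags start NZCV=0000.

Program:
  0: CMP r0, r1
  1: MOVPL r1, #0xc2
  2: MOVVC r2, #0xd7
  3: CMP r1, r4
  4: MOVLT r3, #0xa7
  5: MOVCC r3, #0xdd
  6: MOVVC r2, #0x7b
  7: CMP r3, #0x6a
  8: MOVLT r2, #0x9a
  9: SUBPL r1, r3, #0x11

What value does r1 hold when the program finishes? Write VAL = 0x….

0: ✓ CMP  NZCV=1000
1: · MOVPL
2: ✓ MOVVC  r2←0xd7
3: ✓ CMP  NZCV=1000
4: ✓ MOVLT  r3←0xa7
5: ✓ MOVCC  r3←0xdd
6: ✓ MOVVC  r2←0x7b
7: ✓ CMP  NZCV=0011
8: ✓ MOVLT  r2←0x9a
9: ✓ SUBPL  r1←0xcc

VAL = 0xcc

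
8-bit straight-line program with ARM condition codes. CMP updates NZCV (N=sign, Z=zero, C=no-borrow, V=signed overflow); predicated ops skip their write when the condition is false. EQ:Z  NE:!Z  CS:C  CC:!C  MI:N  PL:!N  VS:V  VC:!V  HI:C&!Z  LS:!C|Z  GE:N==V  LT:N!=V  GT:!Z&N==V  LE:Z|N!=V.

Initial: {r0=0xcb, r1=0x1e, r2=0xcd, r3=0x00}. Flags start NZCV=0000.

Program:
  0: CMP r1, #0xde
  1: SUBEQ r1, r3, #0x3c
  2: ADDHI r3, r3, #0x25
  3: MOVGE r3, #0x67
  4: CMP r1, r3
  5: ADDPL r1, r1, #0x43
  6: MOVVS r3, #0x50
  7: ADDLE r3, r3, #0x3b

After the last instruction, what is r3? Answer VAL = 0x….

VAL = 0xa2

[0] flags=0000 → (cmp)
[1] flags=0000 EQ?F → skip
[2] flags=0000 HI?F → skip
[3] flags=0000 GE?T → r3=0x67
[4] flags=1000 → (cmp)
[5] flags=1000 PL?F → skip
[6] flags=1000 VS?F → skip
[7] flags=1000 LE?T → r3=0xa2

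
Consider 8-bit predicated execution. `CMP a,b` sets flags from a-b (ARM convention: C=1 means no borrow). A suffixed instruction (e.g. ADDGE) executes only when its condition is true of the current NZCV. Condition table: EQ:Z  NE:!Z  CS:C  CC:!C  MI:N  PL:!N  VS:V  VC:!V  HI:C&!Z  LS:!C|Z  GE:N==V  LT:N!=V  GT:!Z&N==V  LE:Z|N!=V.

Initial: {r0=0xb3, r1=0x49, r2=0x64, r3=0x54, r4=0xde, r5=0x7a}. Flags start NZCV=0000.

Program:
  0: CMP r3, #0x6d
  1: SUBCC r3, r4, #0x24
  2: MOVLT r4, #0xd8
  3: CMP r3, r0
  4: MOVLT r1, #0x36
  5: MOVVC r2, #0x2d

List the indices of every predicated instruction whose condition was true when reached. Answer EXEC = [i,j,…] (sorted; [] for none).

EXEC = [1,2,5]

[0] flags=1000 → (cmp)
[1] flags=1000 CC?T → r3=0xba
[2] flags=1000 LT?T → r4=0xd8
[3] flags=0010 → (cmp)
[4] flags=0010 LT?F → skip
[5] flags=0010 VC?T → r2=0x2d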